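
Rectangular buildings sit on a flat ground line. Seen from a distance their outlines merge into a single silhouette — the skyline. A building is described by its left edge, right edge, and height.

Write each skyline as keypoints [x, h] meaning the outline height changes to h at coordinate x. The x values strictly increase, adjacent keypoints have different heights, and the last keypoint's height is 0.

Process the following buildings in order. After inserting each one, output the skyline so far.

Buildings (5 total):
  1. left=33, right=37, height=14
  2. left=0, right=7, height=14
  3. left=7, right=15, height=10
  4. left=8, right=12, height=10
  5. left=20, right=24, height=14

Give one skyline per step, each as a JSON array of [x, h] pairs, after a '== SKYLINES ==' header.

== SKYLINES ==
[[33,14],[37,0]]
[[0,14],[7,0],[33,14],[37,0]]
[[0,14],[7,10],[15,0],[33,14],[37,0]]
[[0,14],[7,10],[15,0],[33,14],[37,0]]
[[0,14],[7,10],[15,0],[20,14],[24,0],[33,14],[37,0]]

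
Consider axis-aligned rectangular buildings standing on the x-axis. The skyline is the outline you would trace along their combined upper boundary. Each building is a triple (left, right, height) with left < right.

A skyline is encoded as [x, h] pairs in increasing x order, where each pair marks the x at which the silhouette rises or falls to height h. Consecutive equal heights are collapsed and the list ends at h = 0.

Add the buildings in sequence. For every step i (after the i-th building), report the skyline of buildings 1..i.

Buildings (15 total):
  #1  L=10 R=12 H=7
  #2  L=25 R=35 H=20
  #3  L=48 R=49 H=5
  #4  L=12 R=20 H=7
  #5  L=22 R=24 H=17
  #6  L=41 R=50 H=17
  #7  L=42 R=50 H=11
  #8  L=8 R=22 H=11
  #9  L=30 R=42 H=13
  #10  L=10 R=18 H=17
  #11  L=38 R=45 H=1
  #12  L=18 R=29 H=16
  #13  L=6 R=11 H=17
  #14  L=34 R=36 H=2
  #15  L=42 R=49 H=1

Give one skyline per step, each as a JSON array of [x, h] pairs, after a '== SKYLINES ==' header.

== SKYLINES ==
[[10,7],[12,0]]
[[10,7],[12,0],[25,20],[35,0]]
[[10,7],[12,0],[25,20],[35,0],[48,5],[49,0]]
[[10,7],[20,0],[25,20],[35,0],[48,5],[49,0]]
[[10,7],[20,0],[22,17],[24,0],[25,20],[35,0],[48,5],[49,0]]
[[10,7],[20,0],[22,17],[24,0],[25,20],[35,0],[41,17],[50,0]]
[[10,7],[20,0],[22,17],[24,0],[25,20],[35,0],[41,17],[50,0]]
[[8,11],[22,17],[24,0],[25,20],[35,0],[41,17],[50,0]]
[[8,11],[22,17],[24,0],[25,20],[35,13],[41,17],[50,0]]
[[8,11],[10,17],[18,11],[22,17],[24,0],[25,20],[35,13],[41,17],[50,0]]
[[8,11],[10,17],[18,11],[22,17],[24,0],[25,20],[35,13],[41,17],[50,0]]
[[8,11],[10,17],[18,16],[22,17],[24,16],[25,20],[35,13],[41,17],[50,0]]
[[6,17],[18,16],[22,17],[24,16],[25,20],[35,13],[41,17],[50,0]]
[[6,17],[18,16],[22,17],[24,16],[25,20],[35,13],[41,17],[50,0]]
[[6,17],[18,16],[22,17],[24,16],[25,20],[35,13],[41,17],[50,0]]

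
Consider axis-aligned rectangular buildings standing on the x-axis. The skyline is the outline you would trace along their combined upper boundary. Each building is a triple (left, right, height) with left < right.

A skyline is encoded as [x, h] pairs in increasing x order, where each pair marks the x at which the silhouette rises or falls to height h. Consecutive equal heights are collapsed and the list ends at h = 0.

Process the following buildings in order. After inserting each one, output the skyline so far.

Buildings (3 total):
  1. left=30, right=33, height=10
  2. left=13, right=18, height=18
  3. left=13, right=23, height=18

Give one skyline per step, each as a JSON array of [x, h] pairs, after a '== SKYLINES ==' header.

== SKYLINES ==
[[30,10],[33,0]]
[[13,18],[18,0],[30,10],[33,0]]
[[13,18],[23,0],[30,10],[33,0]]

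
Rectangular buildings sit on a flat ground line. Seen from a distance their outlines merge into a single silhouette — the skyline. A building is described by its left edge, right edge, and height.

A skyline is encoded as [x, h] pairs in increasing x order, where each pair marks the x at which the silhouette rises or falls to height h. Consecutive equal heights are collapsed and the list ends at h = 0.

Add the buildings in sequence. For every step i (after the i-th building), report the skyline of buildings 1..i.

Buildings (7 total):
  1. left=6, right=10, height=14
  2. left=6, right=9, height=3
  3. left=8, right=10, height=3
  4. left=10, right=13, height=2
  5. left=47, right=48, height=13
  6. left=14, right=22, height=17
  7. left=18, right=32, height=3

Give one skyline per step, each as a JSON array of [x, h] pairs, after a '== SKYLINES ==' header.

== SKYLINES ==
[[6,14],[10,0]]
[[6,14],[10,0]]
[[6,14],[10,0]]
[[6,14],[10,2],[13,0]]
[[6,14],[10,2],[13,0],[47,13],[48,0]]
[[6,14],[10,2],[13,0],[14,17],[22,0],[47,13],[48,0]]
[[6,14],[10,2],[13,0],[14,17],[22,3],[32,0],[47,13],[48,0]]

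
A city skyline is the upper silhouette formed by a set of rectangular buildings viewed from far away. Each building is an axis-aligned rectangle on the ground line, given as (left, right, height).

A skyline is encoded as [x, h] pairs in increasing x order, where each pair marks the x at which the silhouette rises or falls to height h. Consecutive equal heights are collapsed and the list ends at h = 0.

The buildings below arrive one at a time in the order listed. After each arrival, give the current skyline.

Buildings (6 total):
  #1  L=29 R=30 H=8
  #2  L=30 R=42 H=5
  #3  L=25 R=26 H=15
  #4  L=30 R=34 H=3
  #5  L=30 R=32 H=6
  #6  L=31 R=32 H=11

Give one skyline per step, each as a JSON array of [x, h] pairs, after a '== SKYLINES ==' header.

== SKYLINES ==
[[29,8],[30,0]]
[[29,8],[30,5],[42,0]]
[[25,15],[26,0],[29,8],[30,5],[42,0]]
[[25,15],[26,0],[29,8],[30,5],[42,0]]
[[25,15],[26,0],[29,8],[30,6],[32,5],[42,0]]
[[25,15],[26,0],[29,8],[30,6],[31,11],[32,5],[42,0]]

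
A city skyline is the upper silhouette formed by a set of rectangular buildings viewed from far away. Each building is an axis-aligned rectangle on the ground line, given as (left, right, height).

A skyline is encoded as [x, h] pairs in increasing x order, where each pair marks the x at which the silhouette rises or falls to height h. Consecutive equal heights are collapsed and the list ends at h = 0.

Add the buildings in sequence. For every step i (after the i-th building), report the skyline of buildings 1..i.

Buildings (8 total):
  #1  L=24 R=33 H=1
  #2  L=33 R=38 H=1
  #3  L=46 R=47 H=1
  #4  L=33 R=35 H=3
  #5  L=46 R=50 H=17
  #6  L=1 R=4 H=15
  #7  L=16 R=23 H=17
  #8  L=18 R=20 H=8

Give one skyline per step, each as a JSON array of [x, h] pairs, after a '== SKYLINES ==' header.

== SKYLINES ==
[[24,1],[33,0]]
[[24,1],[38,0]]
[[24,1],[38,0],[46,1],[47,0]]
[[24,1],[33,3],[35,1],[38,0],[46,1],[47,0]]
[[24,1],[33,3],[35,1],[38,0],[46,17],[50,0]]
[[1,15],[4,0],[24,1],[33,3],[35,1],[38,0],[46,17],[50,0]]
[[1,15],[4,0],[16,17],[23,0],[24,1],[33,3],[35,1],[38,0],[46,17],[50,0]]
[[1,15],[4,0],[16,17],[23,0],[24,1],[33,3],[35,1],[38,0],[46,17],[50,0]]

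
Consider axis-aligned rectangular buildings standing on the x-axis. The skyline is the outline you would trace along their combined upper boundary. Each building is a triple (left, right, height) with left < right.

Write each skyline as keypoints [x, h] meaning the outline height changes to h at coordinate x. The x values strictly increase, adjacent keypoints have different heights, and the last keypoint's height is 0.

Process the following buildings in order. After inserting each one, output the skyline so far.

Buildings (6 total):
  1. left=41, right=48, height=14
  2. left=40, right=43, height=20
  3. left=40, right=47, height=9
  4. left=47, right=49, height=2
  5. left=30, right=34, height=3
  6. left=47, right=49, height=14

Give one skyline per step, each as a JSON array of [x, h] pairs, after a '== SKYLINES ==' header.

== SKYLINES ==
[[41,14],[48,0]]
[[40,20],[43,14],[48,0]]
[[40,20],[43,14],[48,0]]
[[40,20],[43,14],[48,2],[49,0]]
[[30,3],[34,0],[40,20],[43,14],[48,2],[49,0]]
[[30,3],[34,0],[40,20],[43,14],[49,0]]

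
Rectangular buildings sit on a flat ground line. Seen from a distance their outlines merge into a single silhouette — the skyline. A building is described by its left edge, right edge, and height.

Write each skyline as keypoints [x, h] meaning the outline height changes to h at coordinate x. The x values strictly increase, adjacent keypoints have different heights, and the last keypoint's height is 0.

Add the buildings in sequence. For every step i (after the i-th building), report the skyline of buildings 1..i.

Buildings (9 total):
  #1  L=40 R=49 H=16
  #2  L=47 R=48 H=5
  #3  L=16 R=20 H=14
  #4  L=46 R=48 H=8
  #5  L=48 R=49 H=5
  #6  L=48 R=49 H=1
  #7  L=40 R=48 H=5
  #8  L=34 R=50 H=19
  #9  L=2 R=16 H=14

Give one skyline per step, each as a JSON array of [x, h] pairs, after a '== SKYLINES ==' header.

== SKYLINES ==
[[40,16],[49,0]]
[[40,16],[49,0]]
[[16,14],[20,0],[40,16],[49,0]]
[[16,14],[20,0],[40,16],[49,0]]
[[16,14],[20,0],[40,16],[49,0]]
[[16,14],[20,0],[40,16],[49,0]]
[[16,14],[20,0],[40,16],[49,0]]
[[16,14],[20,0],[34,19],[50,0]]
[[2,14],[20,0],[34,19],[50,0]]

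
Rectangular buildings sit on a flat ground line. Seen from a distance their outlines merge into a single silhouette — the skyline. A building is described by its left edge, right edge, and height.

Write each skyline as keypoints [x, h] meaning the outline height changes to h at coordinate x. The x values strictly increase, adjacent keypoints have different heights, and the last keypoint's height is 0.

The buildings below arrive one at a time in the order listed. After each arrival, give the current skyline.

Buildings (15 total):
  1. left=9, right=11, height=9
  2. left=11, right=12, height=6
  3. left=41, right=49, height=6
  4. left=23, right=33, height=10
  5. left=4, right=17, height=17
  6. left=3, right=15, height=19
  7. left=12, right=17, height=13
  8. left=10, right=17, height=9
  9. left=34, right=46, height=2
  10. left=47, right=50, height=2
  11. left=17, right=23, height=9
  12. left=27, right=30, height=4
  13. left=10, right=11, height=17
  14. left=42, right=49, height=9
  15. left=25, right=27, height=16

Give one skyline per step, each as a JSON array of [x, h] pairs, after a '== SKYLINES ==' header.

== SKYLINES ==
[[9,9],[11,0]]
[[9,9],[11,6],[12,0]]
[[9,9],[11,6],[12,0],[41,6],[49,0]]
[[9,9],[11,6],[12,0],[23,10],[33,0],[41,6],[49,0]]
[[4,17],[17,0],[23,10],[33,0],[41,6],[49,0]]
[[3,19],[15,17],[17,0],[23,10],[33,0],[41,6],[49,0]]
[[3,19],[15,17],[17,0],[23,10],[33,0],[41,6],[49,0]]
[[3,19],[15,17],[17,0],[23,10],[33,0],[41,6],[49,0]]
[[3,19],[15,17],[17,0],[23,10],[33,0],[34,2],[41,6],[49,0]]
[[3,19],[15,17],[17,0],[23,10],[33,0],[34,2],[41,6],[49,2],[50,0]]
[[3,19],[15,17],[17,9],[23,10],[33,0],[34,2],[41,6],[49,2],[50,0]]
[[3,19],[15,17],[17,9],[23,10],[33,0],[34,2],[41,6],[49,2],[50,0]]
[[3,19],[15,17],[17,9],[23,10],[33,0],[34,2],[41,6],[49,2],[50,0]]
[[3,19],[15,17],[17,9],[23,10],[33,0],[34,2],[41,6],[42,9],[49,2],[50,0]]
[[3,19],[15,17],[17,9],[23,10],[25,16],[27,10],[33,0],[34,2],[41,6],[42,9],[49,2],[50,0]]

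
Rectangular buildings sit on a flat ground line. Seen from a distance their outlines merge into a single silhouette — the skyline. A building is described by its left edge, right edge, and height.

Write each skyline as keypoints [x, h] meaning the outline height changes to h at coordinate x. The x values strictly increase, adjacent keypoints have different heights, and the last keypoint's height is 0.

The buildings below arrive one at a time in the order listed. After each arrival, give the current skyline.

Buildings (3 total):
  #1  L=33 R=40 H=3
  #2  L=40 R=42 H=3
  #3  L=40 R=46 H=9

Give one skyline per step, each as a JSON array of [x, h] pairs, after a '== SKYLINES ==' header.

== SKYLINES ==
[[33,3],[40,0]]
[[33,3],[42,0]]
[[33,3],[40,9],[46,0]]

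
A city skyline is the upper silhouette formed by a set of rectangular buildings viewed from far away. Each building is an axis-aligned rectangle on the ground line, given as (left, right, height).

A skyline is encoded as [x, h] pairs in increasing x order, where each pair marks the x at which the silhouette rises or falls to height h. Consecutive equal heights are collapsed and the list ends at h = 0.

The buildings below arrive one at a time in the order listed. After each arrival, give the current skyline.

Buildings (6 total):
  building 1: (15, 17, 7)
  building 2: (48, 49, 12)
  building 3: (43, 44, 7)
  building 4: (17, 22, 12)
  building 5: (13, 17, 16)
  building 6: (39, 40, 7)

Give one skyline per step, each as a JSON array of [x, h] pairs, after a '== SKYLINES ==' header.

== SKYLINES ==
[[15,7],[17,0]]
[[15,7],[17,0],[48,12],[49,0]]
[[15,7],[17,0],[43,7],[44,0],[48,12],[49,0]]
[[15,7],[17,12],[22,0],[43,7],[44,0],[48,12],[49,0]]
[[13,16],[17,12],[22,0],[43,7],[44,0],[48,12],[49,0]]
[[13,16],[17,12],[22,0],[39,7],[40,0],[43,7],[44,0],[48,12],[49,0]]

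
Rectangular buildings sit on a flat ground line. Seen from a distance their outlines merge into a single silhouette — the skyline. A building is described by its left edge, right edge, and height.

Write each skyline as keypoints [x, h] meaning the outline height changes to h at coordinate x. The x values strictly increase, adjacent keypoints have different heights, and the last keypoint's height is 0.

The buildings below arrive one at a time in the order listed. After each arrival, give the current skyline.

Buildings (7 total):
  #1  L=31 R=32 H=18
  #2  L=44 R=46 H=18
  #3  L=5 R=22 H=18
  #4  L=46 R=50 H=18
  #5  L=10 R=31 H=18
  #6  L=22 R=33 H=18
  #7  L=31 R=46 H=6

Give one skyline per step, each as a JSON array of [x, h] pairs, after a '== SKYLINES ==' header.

== SKYLINES ==
[[31,18],[32,0]]
[[31,18],[32,0],[44,18],[46,0]]
[[5,18],[22,0],[31,18],[32,0],[44,18],[46,0]]
[[5,18],[22,0],[31,18],[32,0],[44,18],[50,0]]
[[5,18],[32,0],[44,18],[50,0]]
[[5,18],[33,0],[44,18],[50,0]]
[[5,18],[33,6],[44,18],[50,0]]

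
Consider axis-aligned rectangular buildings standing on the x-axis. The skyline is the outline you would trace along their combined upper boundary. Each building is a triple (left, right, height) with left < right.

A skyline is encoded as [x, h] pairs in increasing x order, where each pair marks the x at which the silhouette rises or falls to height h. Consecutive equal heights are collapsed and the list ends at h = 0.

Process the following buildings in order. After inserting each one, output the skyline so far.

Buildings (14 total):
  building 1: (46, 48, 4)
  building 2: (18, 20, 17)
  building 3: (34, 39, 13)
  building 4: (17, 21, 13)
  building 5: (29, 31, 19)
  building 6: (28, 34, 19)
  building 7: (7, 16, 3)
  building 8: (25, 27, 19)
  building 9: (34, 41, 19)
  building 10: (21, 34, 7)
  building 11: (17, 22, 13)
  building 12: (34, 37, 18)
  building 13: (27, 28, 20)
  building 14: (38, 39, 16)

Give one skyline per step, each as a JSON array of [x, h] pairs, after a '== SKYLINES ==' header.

== SKYLINES ==
[[46,4],[48,0]]
[[18,17],[20,0],[46,4],[48,0]]
[[18,17],[20,0],[34,13],[39,0],[46,4],[48,0]]
[[17,13],[18,17],[20,13],[21,0],[34,13],[39,0],[46,4],[48,0]]
[[17,13],[18,17],[20,13],[21,0],[29,19],[31,0],[34,13],[39,0],[46,4],[48,0]]
[[17,13],[18,17],[20,13],[21,0],[28,19],[34,13],[39,0],[46,4],[48,0]]
[[7,3],[16,0],[17,13],[18,17],[20,13],[21,0],[28,19],[34,13],[39,0],[46,4],[48,0]]
[[7,3],[16,0],[17,13],[18,17],[20,13],[21,0],[25,19],[27,0],[28,19],[34,13],[39,0],[46,4],[48,0]]
[[7,3],[16,0],[17,13],[18,17],[20,13],[21,0],[25,19],[27,0],[28,19],[41,0],[46,4],[48,0]]
[[7,3],[16,0],[17,13],[18,17],[20,13],[21,7],[25,19],[27,7],[28,19],[41,0],[46,4],[48,0]]
[[7,3],[16,0],[17,13],[18,17],[20,13],[22,7],[25,19],[27,7],[28,19],[41,0],[46,4],[48,0]]
[[7,3],[16,0],[17,13],[18,17],[20,13],[22,7],[25,19],[27,7],[28,19],[41,0],[46,4],[48,0]]
[[7,3],[16,0],[17,13],[18,17],[20,13],[22,7],[25,19],[27,20],[28,19],[41,0],[46,4],[48,0]]
[[7,3],[16,0],[17,13],[18,17],[20,13],[22,7],[25,19],[27,20],[28,19],[41,0],[46,4],[48,0]]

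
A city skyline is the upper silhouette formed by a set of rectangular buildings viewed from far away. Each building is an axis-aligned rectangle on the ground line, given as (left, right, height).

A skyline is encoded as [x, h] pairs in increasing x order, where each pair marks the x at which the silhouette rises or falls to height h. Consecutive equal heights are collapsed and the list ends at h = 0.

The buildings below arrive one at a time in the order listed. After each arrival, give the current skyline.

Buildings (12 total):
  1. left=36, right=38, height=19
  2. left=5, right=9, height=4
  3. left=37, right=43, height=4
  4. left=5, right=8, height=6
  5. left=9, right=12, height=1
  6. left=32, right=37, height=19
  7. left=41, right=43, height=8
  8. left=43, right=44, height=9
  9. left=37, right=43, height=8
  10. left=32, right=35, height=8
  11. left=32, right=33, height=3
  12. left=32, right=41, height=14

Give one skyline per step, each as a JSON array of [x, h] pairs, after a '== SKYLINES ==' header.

== SKYLINES ==
[[36,19],[38,0]]
[[5,4],[9,0],[36,19],[38,0]]
[[5,4],[9,0],[36,19],[38,4],[43,0]]
[[5,6],[8,4],[9,0],[36,19],[38,4],[43,0]]
[[5,6],[8,4],[9,1],[12,0],[36,19],[38,4],[43,0]]
[[5,6],[8,4],[9,1],[12,0],[32,19],[38,4],[43,0]]
[[5,6],[8,4],[9,1],[12,0],[32,19],[38,4],[41,8],[43,0]]
[[5,6],[8,4],[9,1],[12,0],[32,19],[38,4],[41,8],[43,9],[44,0]]
[[5,6],[8,4],[9,1],[12,0],[32,19],[38,8],[43,9],[44,0]]
[[5,6],[8,4],[9,1],[12,0],[32,19],[38,8],[43,9],[44,0]]
[[5,6],[8,4],[9,1],[12,0],[32,19],[38,8],[43,9],[44,0]]
[[5,6],[8,4],[9,1],[12,0],[32,19],[38,14],[41,8],[43,9],[44,0]]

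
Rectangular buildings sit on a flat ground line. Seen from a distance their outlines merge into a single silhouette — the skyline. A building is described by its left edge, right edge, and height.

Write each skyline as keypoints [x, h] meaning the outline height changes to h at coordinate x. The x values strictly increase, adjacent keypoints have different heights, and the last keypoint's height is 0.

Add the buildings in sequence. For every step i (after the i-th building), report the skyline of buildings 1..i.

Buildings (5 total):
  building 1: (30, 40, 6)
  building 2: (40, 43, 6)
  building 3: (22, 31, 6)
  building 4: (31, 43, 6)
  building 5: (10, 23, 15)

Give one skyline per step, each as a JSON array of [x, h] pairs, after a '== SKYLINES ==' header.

== SKYLINES ==
[[30,6],[40,0]]
[[30,6],[43,0]]
[[22,6],[43,0]]
[[22,6],[43,0]]
[[10,15],[23,6],[43,0]]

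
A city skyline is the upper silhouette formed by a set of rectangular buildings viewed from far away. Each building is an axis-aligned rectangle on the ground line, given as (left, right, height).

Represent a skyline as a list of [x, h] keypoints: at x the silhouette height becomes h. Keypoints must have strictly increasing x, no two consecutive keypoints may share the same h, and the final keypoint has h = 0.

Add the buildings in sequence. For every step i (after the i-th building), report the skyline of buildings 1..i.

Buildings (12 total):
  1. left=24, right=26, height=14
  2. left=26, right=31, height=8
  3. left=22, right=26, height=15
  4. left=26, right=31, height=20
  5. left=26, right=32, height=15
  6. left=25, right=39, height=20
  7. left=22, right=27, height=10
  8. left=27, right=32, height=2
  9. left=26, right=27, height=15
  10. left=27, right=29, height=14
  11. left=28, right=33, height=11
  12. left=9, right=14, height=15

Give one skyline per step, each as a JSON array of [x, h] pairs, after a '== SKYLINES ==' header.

== SKYLINES ==
[[24,14],[26,0]]
[[24,14],[26,8],[31,0]]
[[22,15],[26,8],[31,0]]
[[22,15],[26,20],[31,0]]
[[22,15],[26,20],[31,15],[32,0]]
[[22,15],[25,20],[39,0]]
[[22,15],[25,20],[39,0]]
[[22,15],[25,20],[39,0]]
[[22,15],[25,20],[39,0]]
[[22,15],[25,20],[39,0]]
[[22,15],[25,20],[39,0]]
[[9,15],[14,0],[22,15],[25,20],[39,0]]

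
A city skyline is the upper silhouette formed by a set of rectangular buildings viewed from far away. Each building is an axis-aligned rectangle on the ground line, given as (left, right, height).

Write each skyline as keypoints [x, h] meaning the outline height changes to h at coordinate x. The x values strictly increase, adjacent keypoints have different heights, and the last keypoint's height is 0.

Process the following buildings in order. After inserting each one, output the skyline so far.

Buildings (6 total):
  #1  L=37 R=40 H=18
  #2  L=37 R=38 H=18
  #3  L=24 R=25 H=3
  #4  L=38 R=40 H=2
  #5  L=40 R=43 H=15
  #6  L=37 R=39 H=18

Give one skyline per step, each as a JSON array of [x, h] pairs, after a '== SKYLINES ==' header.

== SKYLINES ==
[[37,18],[40,0]]
[[37,18],[40,0]]
[[24,3],[25,0],[37,18],[40,0]]
[[24,3],[25,0],[37,18],[40,0]]
[[24,3],[25,0],[37,18],[40,15],[43,0]]
[[24,3],[25,0],[37,18],[40,15],[43,0]]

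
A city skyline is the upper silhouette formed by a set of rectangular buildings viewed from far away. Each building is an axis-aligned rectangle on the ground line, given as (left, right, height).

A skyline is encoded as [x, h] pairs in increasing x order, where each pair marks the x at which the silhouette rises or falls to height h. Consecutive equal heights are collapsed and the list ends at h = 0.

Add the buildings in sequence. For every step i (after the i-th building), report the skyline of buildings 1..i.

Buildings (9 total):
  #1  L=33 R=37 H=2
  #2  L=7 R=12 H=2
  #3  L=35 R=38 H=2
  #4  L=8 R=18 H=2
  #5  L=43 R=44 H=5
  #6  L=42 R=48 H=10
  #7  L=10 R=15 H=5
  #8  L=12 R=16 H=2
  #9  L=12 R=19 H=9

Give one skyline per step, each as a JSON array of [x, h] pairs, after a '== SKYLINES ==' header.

== SKYLINES ==
[[33,2],[37,0]]
[[7,2],[12,0],[33,2],[37,0]]
[[7,2],[12,0],[33,2],[38,0]]
[[7,2],[18,0],[33,2],[38,0]]
[[7,2],[18,0],[33,2],[38,0],[43,5],[44,0]]
[[7,2],[18,0],[33,2],[38,0],[42,10],[48,0]]
[[7,2],[10,5],[15,2],[18,0],[33,2],[38,0],[42,10],[48,0]]
[[7,2],[10,5],[15,2],[18,0],[33,2],[38,0],[42,10],[48,0]]
[[7,2],[10,5],[12,9],[19,0],[33,2],[38,0],[42,10],[48,0]]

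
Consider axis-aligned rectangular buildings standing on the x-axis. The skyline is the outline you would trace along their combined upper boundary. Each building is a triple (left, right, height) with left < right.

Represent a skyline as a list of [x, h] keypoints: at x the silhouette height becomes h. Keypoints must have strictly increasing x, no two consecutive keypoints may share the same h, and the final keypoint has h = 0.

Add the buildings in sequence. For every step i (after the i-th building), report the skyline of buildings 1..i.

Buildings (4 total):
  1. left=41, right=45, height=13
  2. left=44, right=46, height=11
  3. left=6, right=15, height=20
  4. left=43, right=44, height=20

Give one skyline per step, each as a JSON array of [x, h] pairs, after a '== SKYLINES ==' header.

== SKYLINES ==
[[41,13],[45,0]]
[[41,13],[45,11],[46,0]]
[[6,20],[15,0],[41,13],[45,11],[46,0]]
[[6,20],[15,0],[41,13],[43,20],[44,13],[45,11],[46,0]]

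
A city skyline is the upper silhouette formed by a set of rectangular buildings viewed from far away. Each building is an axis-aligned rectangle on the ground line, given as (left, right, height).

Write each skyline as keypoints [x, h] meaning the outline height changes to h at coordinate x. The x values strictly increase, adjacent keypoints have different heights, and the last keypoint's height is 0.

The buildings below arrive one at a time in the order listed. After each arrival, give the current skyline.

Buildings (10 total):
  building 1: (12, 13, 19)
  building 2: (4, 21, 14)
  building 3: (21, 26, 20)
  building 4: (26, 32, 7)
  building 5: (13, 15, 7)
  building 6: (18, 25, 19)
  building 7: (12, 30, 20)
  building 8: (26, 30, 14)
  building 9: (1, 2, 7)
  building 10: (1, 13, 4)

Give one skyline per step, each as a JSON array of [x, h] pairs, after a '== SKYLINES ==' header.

== SKYLINES ==
[[12,19],[13,0]]
[[4,14],[12,19],[13,14],[21,0]]
[[4,14],[12,19],[13,14],[21,20],[26,0]]
[[4,14],[12,19],[13,14],[21,20],[26,7],[32,0]]
[[4,14],[12,19],[13,14],[21,20],[26,7],[32,0]]
[[4,14],[12,19],[13,14],[18,19],[21,20],[26,7],[32,0]]
[[4,14],[12,20],[30,7],[32,0]]
[[4,14],[12,20],[30,7],[32,0]]
[[1,7],[2,0],[4,14],[12,20],[30,7],[32,0]]
[[1,7],[2,4],[4,14],[12,20],[30,7],[32,0]]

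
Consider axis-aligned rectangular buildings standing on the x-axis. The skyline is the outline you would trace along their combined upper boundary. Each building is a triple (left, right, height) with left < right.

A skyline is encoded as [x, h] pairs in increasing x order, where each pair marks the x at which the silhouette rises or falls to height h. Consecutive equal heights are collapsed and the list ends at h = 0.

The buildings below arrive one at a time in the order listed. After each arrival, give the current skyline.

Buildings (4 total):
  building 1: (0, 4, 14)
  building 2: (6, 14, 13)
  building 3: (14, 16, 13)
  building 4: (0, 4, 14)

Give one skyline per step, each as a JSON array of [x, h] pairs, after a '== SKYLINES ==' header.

== SKYLINES ==
[[0,14],[4,0]]
[[0,14],[4,0],[6,13],[14,0]]
[[0,14],[4,0],[6,13],[16,0]]
[[0,14],[4,0],[6,13],[16,0]]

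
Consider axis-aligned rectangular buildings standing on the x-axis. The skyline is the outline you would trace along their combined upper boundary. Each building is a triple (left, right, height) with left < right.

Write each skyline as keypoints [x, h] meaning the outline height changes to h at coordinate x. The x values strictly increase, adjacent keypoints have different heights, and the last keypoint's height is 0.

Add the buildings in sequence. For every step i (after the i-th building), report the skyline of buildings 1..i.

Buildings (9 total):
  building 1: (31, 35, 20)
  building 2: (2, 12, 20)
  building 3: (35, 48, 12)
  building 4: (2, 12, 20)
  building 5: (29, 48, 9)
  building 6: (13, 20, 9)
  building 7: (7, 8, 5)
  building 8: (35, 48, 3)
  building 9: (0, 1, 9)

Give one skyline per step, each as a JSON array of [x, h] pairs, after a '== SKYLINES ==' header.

== SKYLINES ==
[[31,20],[35,0]]
[[2,20],[12,0],[31,20],[35,0]]
[[2,20],[12,0],[31,20],[35,12],[48,0]]
[[2,20],[12,0],[31,20],[35,12],[48,0]]
[[2,20],[12,0],[29,9],[31,20],[35,12],[48,0]]
[[2,20],[12,0],[13,9],[20,0],[29,9],[31,20],[35,12],[48,0]]
[[2,20],[12,0],[13,9],[20,0],[29,9],[31,20],[35,12],[48,0]]
[[2,20],[12,0],[13,9],[20,0],[29,9],[31,20],[35,12],[48,0]]
[[0,9],[1,0],[2,20],[12,0],[13,9],[20,0],[29,9],[31,20],[35,12],[48,0]]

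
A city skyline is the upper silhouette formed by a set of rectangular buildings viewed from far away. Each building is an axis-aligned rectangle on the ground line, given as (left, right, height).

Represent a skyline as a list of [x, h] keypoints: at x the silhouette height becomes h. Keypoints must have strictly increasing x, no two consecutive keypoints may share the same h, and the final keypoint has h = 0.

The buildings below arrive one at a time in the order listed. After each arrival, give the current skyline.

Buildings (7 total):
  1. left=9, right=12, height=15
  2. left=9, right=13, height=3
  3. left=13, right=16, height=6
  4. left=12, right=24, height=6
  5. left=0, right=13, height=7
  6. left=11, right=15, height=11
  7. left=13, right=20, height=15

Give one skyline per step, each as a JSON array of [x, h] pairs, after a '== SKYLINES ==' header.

== SKYLINES ==
[[9,15],[12,0]]
[[9,15],[12,3],[13,0]]
[[9,15],[12,3],[13,6],[16,0]]
[[9,15],[12,6],[24,0]]
[[0,7],[9,15],[12,7],[13,6],[24,0]]
[[0,7],[9,15],[12,11],[15,6],[24,0]]
[[0,7],[9,15],[12,11],[13,15],[20,6],[24,0]]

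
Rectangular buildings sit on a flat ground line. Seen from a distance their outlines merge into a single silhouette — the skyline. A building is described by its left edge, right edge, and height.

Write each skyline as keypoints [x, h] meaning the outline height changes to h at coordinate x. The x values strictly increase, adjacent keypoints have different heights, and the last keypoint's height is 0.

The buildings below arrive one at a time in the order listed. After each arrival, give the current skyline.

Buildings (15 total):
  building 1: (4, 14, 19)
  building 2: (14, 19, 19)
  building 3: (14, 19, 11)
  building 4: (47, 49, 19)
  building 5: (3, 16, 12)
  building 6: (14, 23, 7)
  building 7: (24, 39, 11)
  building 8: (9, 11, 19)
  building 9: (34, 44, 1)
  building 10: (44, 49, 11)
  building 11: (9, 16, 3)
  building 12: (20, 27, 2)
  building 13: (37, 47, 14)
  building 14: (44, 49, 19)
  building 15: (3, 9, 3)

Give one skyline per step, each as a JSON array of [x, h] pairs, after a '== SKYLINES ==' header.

== SKYLINES ==
[[4,19],[14,0]]
[[4,19],[19,0]]
[[4,19],[19,0]]
[[4,19],[19,0],[47,19],[49,0]]
[[3,12],[4,19],[19,0],[47,19],[49,0]]
[[3,12],[4,19],[19,7],[23,0],[47,19],[49,0]]
[[3,12],[4,19],[19,7],[23,0],[24,11],[39,0],[47,19],[49,0]]
[[3,12],[4,19],[19,7],[23,0],[24,11],[39,0],[47,19],[49,0]]
[[3,12],[4,19],[19,7],[23,0],[24,11],[39,1],[44,0],[47,19],[49,0]]
[[3,12],[4,19],[19,7],[23,0],[24,11],[39,1],[44,11],[47,19],[49,0]]
[[3,12],[4,19],[19,7],[23,0],[24,11],[39,1],[44,11],[47,19],[49,0]]
[[3,12],[4,19],[19,7],[23,2],[24,11],[39,1],[44,11],[47,19],[49,0]]
[[3,12],[4,19],[19,7],[23,2],[24,11],[37,14],[47,19],[49,0]]
[[3,12],[4,19],[19,7],[23,2],[24,11],[37,14],[44,19],[49,0]]
[[3,12],[4,19],[19,7],[23,2],[24,11],[37,14],[44,19],[49,0]]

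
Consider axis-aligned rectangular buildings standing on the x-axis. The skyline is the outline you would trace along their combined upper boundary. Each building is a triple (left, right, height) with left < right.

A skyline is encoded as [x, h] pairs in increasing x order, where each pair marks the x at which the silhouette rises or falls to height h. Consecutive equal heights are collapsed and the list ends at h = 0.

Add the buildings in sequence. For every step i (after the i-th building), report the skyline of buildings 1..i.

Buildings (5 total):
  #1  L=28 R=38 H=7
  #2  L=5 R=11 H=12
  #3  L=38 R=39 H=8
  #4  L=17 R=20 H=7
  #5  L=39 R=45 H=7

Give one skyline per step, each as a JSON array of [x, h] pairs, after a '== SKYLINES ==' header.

== SKYLINES ==
[[28,7],[38,0]]
[[5,12],[11,0],[28,7],[38,0]]
[[5,12],[11,0],[28,7],[38,8],[39,0]]
[[5,12],[11,0],[17,7],[20,0],[28,7],[38,8],[39,0]]
[[5,12],[11,0],[17,7],[20,0],[28,7],[38,8],[39,7],[45,0]]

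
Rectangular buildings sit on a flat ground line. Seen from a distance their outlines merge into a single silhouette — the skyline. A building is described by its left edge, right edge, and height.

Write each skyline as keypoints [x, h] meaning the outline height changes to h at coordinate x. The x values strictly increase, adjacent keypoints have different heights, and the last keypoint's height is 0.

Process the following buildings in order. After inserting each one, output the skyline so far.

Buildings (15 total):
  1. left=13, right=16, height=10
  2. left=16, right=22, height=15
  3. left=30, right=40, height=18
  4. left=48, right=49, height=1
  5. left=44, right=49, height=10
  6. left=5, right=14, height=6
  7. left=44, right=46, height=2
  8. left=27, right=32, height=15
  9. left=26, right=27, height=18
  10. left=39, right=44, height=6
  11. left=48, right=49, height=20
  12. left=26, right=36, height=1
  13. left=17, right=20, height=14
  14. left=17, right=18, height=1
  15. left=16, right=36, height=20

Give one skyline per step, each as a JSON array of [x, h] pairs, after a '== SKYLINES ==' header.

== SKYLINES ==
[[13,10],[16,0]]
[[13,10],[16,15],[22,0]]
[[13,10],[16,15],[22,0],[30,18],[40,0]]
[[13,10],[16,15],[22,0],[30,18],[40,0],[48,1],[49,0]]
[[13,10],[16,15],[22,0],[30,18],[40,0],[44,10],[49,0]]
[[5,6],[13,10],[16,15],[22,0],[30,18],[40,0],[44,10],[49,0]]
[[5,6],[13,10],[16,15],[22,0],[30,18],[40,0],[44,10],[49,0]]
[[5,6],[13,10],[16,15],[22,0],[27,15],[30,18],[40,0],[44,10],[49,0]]
[[5,6],[13,10],[16,15],[22,0],[26,18],[27,15],[30,18],[40,0],[44,10],[49,0]]
[[5,6],[13,10],[16,15],[22,0],[26,18],[27,15],[30,18],[40,6],[44,10],[49,0]]
[[5,6],[13,10],[16,15],[22,0],[26,18],[27,15],[30,18],[40,6],[44,10],[48,20],[49,0]]
[[5,6],[13,10],[16,15],[22,0],[26,18],[27,15],[30,18],[40,6],[44,10],[48,20],[49,0]]
[[5,6],[13,10],[16,15],[22,0],[26,18],[27,15],[30,18],[40,6],[44,10],[48,20],[49,0]]
[[5,6],[13,10],[16,15],[22,0],[26,18],[27,15],[30,18],[40,6],[44,10],[48,20],[49,0]]
[[5,6],[13,10],[16,20],[36,18],[40,6],[44,10],[48,20],[49,0]]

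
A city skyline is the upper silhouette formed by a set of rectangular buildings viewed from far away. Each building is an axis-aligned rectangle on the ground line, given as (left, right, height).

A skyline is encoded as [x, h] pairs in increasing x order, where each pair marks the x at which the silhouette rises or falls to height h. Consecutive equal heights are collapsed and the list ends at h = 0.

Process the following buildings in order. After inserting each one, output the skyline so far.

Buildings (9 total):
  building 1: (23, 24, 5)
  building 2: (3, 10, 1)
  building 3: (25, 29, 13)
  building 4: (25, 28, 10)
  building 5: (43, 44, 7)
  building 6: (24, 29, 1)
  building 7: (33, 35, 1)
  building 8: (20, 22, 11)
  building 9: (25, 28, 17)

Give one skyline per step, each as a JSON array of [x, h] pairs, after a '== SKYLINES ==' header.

== SKYLINES ==
[[23,5],[24,0]]
[[3,1],[10,0],[23,5],[24,0]]
[[3,1],[10,0],[23,5],[24,0],[25,13],[29,0]]
[[3,1],[10,0],[23,5],[24,0],[25,13],[29,0]]
[[3,1],[10,0],[23,5],[24,0],[25,13],[29,0],[43,7],[44,0]]
[[3,1],[10,0],[23,5],[24,1],[25,13],[29,0],[43,7],[44,0]]
[[3,1],[10,0],[23,5],[24,1],[25,13],[29,0],[33,1],[35,0],[43,7],[44,0]]
[[3,1],[10,0],[20,11],[22,0],[23,5],[24,1],[25,13],[29,0],[33,1],[35,0],[43,7],[44,0]]
[[3,1],[10,0],[20,11],[22,0],[23,5],[24,1],[25,17],[28,13],[29,0],[33,1],[35,0],[43,7],[44,0]]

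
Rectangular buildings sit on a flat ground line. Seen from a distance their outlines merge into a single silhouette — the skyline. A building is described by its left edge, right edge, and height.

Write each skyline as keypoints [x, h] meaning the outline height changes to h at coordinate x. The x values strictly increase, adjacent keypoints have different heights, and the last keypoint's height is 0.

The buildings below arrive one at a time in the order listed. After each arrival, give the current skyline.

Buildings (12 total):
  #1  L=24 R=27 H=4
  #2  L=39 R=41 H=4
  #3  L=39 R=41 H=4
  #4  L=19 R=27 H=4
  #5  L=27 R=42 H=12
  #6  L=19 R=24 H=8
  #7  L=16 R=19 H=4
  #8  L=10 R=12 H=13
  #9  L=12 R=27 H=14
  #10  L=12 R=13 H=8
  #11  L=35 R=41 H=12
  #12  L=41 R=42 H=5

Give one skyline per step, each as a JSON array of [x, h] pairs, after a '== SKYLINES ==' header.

== SKYLINES ==
[[24,4],[27,0]]
[[24,4],[27,0],[39,4],[41,0]]
[[24,4],[27,0],[39,4],[41,0]]
[[19,4],[27,0],[39,4],[41,0]]
[[19,4],[27,12],[42,0]]
[[19,8],[24,4],[27,12],[42,0]]
[[16,4],[19,8],[24,4],[27,12],[42,0]]
[[10,13],[12,0],[16,4],[19,8],[24,4],[27,12],[42,0]]
[[10,13],[12,14],[27,12],[42,0]]
[[10,13],[12,14],[27,12],[42,0]]
[[10,13],[12,14],[27,12],[42,0]]
[[10,13],[12,14],[27,12],[42,0]]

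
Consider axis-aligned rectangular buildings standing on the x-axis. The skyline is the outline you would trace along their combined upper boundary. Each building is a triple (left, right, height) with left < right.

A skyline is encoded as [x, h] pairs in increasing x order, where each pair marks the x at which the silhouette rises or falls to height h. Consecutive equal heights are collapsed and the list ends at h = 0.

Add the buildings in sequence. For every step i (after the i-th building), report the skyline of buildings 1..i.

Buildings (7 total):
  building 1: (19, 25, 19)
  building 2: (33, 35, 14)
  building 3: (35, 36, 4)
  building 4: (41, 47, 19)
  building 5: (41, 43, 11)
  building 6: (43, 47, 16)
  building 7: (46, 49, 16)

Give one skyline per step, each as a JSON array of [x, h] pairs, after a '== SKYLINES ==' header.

== SKYLINES ==
[[19,19],[25,0]]
[[19,19],[25,0],[33,14],[35,0]]
[[19,19],[25,0],[33,14],[35,4],[36,0]]
[[19,19],[25,0],[33,14],[35,4],[36,0],[41,19],[47,0]]
[[19,19],[25,0],[33,14],[35,4],[36,0],[41,19],[47,0]]
[[19,19],[25,0],[33,14],[35,4],[36,0],[41,19],[47,0]]
[[19,19],[25,0],[33,14],[35,4],[36,0],[41,19],[47,16],[49,0]]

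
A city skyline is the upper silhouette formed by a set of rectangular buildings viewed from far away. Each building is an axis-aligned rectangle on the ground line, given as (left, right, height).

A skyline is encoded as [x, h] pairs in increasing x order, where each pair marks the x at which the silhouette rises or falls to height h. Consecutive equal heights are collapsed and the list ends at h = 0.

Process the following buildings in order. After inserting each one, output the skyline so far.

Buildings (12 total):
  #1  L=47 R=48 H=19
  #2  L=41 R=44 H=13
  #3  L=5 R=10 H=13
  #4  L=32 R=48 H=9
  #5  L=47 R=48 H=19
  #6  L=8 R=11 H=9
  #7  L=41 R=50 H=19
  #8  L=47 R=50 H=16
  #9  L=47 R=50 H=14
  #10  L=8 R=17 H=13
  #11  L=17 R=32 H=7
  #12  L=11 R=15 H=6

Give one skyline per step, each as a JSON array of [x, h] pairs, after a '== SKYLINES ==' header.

== SKYLINES ==
[[47,19],[48,0]]
[[41,13],[44,0],[47,19],[48,0]]
[[5,13],[10,0],[41,13],[44,0],[47,19],[48,0]]
[[5,13],[10,0],[32,9],[41,13],[44,9],[47,19],[48,0]]
[[5,13],[10,0],[32,9],[41,13],[44,9],[47,19],[48,0]]
[[5,13],[10,9],[11,0],[32,9],[41,13],[44,9],[47,19],[48,0]]
[[5,13],[10,9],[11,0],[32,9],[41,19],[50,0]]
[[5,13],[10,9],[11,0],[32,9],[41,19],[50,0]]
[[5,13],[10,9],[11,0],[32,9],[41,19],[50,0]]
[[5,13],[17,0],[32,9],[41,19],[50,0]]
[[5,13],[17,7],[32,9],[41,19],[50,0]]
[[5,13],[17,7],[32,9],[41,19],[50,0]]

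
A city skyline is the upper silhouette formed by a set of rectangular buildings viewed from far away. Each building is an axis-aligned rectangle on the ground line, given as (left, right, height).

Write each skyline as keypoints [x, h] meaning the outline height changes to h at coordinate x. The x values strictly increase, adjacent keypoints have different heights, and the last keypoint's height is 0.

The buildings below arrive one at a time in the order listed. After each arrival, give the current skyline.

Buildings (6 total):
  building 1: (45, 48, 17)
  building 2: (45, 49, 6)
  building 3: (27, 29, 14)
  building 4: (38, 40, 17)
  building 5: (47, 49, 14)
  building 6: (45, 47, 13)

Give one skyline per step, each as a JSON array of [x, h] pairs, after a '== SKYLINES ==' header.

== SKYLINES ==
[[45,17],[48,0]]
[[45,17],[48,6],[49,0]]
[[27,14],[29,0],[45,17],[48,6],[49,0]]
[[27,14],[29,0],[38,17],[40,0],[45,17],[48,6],[49,0]]
[[27,14],[29,0],[38,17],[40,0],[45,17],[48,14],[49,0]]
[[27,14],[29,0],[38,17],[40,0],[45,17],[48,14],[49,0]]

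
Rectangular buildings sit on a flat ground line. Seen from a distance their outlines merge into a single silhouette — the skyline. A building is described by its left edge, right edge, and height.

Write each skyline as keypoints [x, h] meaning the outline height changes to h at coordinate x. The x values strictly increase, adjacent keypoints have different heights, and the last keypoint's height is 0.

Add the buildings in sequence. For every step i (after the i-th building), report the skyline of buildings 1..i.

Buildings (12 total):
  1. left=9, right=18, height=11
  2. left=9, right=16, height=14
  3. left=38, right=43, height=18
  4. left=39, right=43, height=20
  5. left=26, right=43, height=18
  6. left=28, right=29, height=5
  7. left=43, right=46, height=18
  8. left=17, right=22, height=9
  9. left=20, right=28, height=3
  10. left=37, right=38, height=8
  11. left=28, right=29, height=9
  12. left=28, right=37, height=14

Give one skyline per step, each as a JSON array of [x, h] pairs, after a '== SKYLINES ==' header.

== SKYLINES ==
[[9,11],[18,0]]
[[9,14],[16,11],[18,0]]
[[9,14],[16,11],[18,0],[38,18],[43,0]]
[[9,14],[16,11],[18,0],[38,18],[39,20],[43,0]]
[[9,14],[16,11],[18,0],[26,18],[39,20],[43,0]]
[[9,14],[16,11],[18,0],[26,18],[39,20],[43,0]]
[[9,14],[16,11],[18,0],[26,18],[39,20],[43,18],[46,0]]
[[9,14],[16,11],[18,9],[22,0],[26,18],[39,20],[43,18],[46,0]]
[[9,14],[16,11],[18,9],[22,3],[26,18],[39,20],[43,18],[46,0]]
[[9,14],[16,11],[18,9],[22,3],[26,18],[39,20],[43,18],[46,0]]
[[9,14],[16,11],[18,9],[22,3],[26,18],[39,20],[43,18],[46,0]]
[[9,14],[16,11],[18,9],[22,3],[26,18],[39,20],[43,18],[46,0]]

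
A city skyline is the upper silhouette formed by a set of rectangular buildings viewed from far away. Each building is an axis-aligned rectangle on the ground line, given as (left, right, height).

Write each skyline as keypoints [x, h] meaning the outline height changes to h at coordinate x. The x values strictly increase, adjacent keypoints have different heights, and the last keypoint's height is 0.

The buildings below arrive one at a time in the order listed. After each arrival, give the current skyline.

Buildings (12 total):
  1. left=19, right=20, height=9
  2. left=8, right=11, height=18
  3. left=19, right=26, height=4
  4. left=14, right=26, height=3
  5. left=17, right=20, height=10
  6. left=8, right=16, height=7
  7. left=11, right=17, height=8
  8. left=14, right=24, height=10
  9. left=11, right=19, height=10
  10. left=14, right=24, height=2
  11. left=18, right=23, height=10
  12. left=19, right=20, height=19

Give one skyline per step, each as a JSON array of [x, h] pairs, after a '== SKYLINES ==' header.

== SKYLINES ==
[[19,9],[20,0]]
[[8,18],[11,0],[19,9],[20,0]]
[[8,18],[11,0],[19,9],[20,4],[26,0]]
[[8,18],[11,0],[14,3],[19,9],[20,4],[26,0]]
[[8,18],[11,0],[14,3],[17,10],[20,4],[26,0]]
[[8,18],[11,7],[16,3],[17,10],[20,4],[26,0]]
[[8,18],[11,8],[17,10],[20,4],[26,0]]
[[8,18],[11,8],[14,10],[24,4],[26,0]]
[[8,18],[11,10],[24,4],[26,0]]
[[8,18],[11,10],[24,4],[26,0]]
[[8,18],[11,10],[24,4],[26,0]]
[[8,18],[11,10],[19,19],[20,10],[24,4],[26,0]]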